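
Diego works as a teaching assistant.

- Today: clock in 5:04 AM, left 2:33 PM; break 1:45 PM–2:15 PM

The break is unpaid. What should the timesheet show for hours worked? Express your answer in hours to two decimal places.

8.98 hours

Today: 5:04 AM–2:33 PM = 9 h 29 min; less 30 min break → 8 h 59 min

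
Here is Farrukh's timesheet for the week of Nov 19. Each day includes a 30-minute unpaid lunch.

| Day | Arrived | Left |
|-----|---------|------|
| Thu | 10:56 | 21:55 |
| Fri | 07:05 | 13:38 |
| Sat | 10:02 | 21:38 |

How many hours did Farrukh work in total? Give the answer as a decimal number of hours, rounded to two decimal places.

27.63 hours

Thu: 10:56–21:55 = 10 h 59 min; less 30 min break → 10 h 29 min
Fri: 07:05–13:38 = 6 h 33 min; less 30 min break → 6 h 3 min
Sat: 10:02–21:38 = 11 h 36 min; less 30 min break → 11 h 6 min
Total: 10 h 29 min + 6 h 3 min + 11 h 6 min = 27 h 38 min.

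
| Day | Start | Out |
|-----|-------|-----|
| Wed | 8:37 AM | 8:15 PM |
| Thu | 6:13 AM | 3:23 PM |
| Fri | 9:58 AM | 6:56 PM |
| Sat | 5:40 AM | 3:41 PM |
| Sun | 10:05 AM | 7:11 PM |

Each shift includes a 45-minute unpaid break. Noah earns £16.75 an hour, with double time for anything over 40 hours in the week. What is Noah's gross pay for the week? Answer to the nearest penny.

Wed: 8:37 AM–8:15 PM = 11 h 38 min; less 45 min break → 10 h 53 min
Thu: 6:13 AM–3:23 PM = 9 h 10 min; less 45 min break → 8 h 25 min
Fri: 9:58 AM–6:56 PM = 8 h 58 min; less 45 min break → 8 h 13 min
Sat: 5:40 AM–3:41 PM = 10 h 1 min; less 45 min break → 9 h 16 min
Sun: 10:05 AM–7:11 PM = 9 h 6 min; less 45 min break → 8 h 21 min
Total worked: 45 h 8 min = 2708 min.
Regular 40 h 0 min = 2400 min at £16.75/h; overtime 5 h 8 min = 308 min at £33.50/h.
Pay = (2400 × £16.75 + 308 × £33.50) ÷ 60 = £841.97.

£841.97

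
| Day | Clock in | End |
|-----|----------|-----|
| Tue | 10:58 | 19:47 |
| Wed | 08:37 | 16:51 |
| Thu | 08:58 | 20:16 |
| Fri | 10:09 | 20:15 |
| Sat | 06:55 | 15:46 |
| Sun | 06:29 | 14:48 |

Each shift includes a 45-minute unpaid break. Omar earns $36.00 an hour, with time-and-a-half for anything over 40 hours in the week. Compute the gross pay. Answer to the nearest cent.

Tue: 10:58–19:47 = 8 h 49 min; less 45 min break → 8 h 4 min
Wed: 08:37–16:51 = 8 h 14 min; less 45 min break → 7 h 29 min
Thu: 08:58–20:16 = 11 h 18 min; less 45 min break → 10 h 33 min
Fri: 10:09–20:15 = 10 h 6 min; less 45 min break → 9 h 21 min
Sat: 06:55–15:46 = 8 h 51 min; less 45 min break → 8 h 6 min
Sun: 06:29–14:48 = 8 h 19 min; less 45 min break → 7 h 34 min
Total worked: 51 h 7 min = 3067 min.
Regular 40 h 0 min = 2400 min at $36.00/h; overtime 11 h 7 min = 667 min at $54.00/h.
Pay = (2400 × $36.00 + 667 × $54.00) ÷ 60 = $2040.30.

$2040.30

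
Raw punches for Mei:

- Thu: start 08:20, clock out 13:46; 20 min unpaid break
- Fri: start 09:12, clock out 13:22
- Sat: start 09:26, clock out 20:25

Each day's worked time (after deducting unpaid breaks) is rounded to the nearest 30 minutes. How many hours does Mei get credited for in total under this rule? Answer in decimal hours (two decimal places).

Thu: 08:20–13:46 = 5 h 26 min − 20 min = 5 h 6 min → rounds to 5 h 0 min
Fri: 09:12–13:22 = 4 h 10 min → rounds to 4 h 0 min
Sat: 09:26–20:25 = 10 h 59 min → rounds to 11 h 0 min
Total credited: 20 h 0 min.

20.00 hours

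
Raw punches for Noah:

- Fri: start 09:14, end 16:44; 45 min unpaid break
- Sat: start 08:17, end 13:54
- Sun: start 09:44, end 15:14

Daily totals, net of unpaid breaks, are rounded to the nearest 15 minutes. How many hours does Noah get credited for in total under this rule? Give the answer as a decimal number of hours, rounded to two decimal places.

17.75 hours

Fri: 09:14–16:44 = 7 h 30 min − 45 min = 6 h 45 min → rounds to 6 h 45 min
Sat: 08:17–13:54 = 5 h 37 min → rounds to 5 h 30 min
Sun: 09:44–15:14 = 5 h 30 min → rounds to 5 h 30 min
Total credited: 17 h 45 min.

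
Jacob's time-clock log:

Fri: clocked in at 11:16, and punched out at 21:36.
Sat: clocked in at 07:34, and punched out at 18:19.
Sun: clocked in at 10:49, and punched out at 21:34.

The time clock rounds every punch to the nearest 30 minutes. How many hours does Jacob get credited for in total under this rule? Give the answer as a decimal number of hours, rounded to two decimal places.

Fri: in 11:16→11:30, out 21:36→21:30; 10 h 0 min
Sat: in 07:34→07:30, out 18:19→18:30; 11 h 0 min
Sun: in 10:49→11:00, out 21:34→21:30; 10 h 30 min
Total credited: 31 h 30 min.

31.50 hours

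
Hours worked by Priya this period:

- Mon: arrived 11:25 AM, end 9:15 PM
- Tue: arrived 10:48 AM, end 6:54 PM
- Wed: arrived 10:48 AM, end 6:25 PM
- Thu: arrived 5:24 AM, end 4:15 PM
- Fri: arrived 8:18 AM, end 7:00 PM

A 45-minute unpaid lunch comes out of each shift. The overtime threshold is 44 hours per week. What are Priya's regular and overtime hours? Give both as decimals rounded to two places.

Mon: 11:25 AM–9:15 PM = 9 h 50 min; less 45 min break → 9 h 5 min
Tue: 10:48 AM–6:54 PM = 8 h 6 min; less 45 min break → 7 h 21 min
Wed: 10:48 AM–6:25 PM = 7 h 37 min; less 45 min break → 6 h 52 min
Thu: 5:24 AM–4:15 PM = 10 h 51 min; less 45 min break → 10 h 6 min
Fri: 8:18 AM–7:00 PM = 10 h 42 min; less 45 min break → 9 h 57 min
Total worked: 43 h 21 min = 43.35 h.
Threshold 44 h → overtime 0 h 0 min, regular 43 h 21 min.

Regular 43.35 hours, overtime 0.00 hours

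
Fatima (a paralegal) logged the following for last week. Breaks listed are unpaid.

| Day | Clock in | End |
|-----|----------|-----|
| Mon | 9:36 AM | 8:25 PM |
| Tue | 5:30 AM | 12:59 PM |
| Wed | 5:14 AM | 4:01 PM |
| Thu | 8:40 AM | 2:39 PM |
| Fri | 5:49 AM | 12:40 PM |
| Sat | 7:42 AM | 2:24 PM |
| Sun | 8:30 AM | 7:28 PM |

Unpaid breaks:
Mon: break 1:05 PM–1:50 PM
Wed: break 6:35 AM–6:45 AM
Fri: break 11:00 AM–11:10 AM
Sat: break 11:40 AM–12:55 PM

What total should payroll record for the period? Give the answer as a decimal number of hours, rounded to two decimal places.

57.25 hours

Mon: 9:36 AM–8:25 PM = 10 h 49 min; less 45 min break → 10 h 4 min
Tue: 5:30 AM–12:59 PM = 7 h 29 min
Wed: 5:14 AM–4:01 PM = 10 h 47 min; less 10 min break → 10 h 37 min
Thu: 8:40 AM–2:39 PM = 5 h 59 min
Fri: 5:49 AM–12:40 PM = 6 h 51 min; less 10 min break → 6 h 41 min
Sat: 7:42 AM–2:24 PM = 6 h 42 min; less 75 min break → 5 h 27 min
Sun: 8:30 AM–7:28 PM = 10 h 58 min
Total: 10 h 4 min + 7 h 29 min + 10 h 37 min + 5 h 59 min + 6 h 41 min + 5 h 27 min + 10 h 58 min = 57 h 15 min.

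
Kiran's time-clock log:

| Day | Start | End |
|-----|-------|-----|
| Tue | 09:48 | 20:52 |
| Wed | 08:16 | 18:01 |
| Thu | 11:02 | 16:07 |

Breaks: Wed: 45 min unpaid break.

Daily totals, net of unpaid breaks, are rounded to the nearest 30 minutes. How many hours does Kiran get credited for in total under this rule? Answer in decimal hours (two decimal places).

Tue: 09:48–20:52 = 11 h 4 min → rounds to 11 h 0 min
Wed: 08:16–18:01 = 9 h 45 min − 45 min = 9 h 0 min → rounds to 9 h 0 min
Thu: 11:02–16:07 = 5 h 5 min → rounds to 5 h 0 min
Total credited: 25 h 0 min.

25.00 hours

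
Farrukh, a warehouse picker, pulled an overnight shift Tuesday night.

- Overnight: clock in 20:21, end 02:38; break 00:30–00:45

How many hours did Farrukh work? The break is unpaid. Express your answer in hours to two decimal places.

Overnight: 20:21 → midnight = 3 h 39 min; midnight → 02:38 = 2 h 38 min; span 6 h 17 min; less 15 min break → 6 h 2 min

6.03 hours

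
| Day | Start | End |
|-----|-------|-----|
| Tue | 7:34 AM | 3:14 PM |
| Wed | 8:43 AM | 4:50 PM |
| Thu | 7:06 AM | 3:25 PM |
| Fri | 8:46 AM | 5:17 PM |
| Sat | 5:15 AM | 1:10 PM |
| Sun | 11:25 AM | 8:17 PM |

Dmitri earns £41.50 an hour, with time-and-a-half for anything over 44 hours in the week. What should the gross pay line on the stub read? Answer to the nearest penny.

£2162.15

Tue: 7:34 AM–3:14 PM = 7 h 40 min
Wed: 8:43 AM–4:50 PM = 8 h 7 min
Thu: 7:06 AM–3:25 PM = 8 h 19 min
Fri: 8:46 AM–5:17 PM = 8 h 31 min
Sat: 5:15 AM–1:10 PM = 7 h 55 min
Sun: 11:25 AM–8:17 PM = 8 h 52 min
Total worked: 49 h 24 min = 2964 min.
Regular 44 h 0 min = 2640 min at £41.50/h; overtime 5 h 24 min = 324 min at £62.25/h.
Pay = (2640 × £41.50 + 324 × £62.25) ÷ 60 = £2162.15.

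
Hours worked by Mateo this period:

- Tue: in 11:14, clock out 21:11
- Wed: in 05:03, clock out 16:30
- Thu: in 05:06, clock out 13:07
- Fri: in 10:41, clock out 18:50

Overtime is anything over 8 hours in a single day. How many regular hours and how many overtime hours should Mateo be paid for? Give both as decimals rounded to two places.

Regular 32.00 hours, overtime 5.57 hours

Tue: 11:14–21:11 = 9 h 57 min
Wed: 05:03–16:30 = 11 h 27 min
Thu: 05:06–13:07 = 8 h 1 min
Fri: 10:41–18:50 = 8 h 9 min
Tue reg 8 h 0 min / OT 1 h 57 min; Wed reg 8 h 0 min / OT 3 h 27 min; Thu reg 8 h 0 min / OT 0 h 1 min; Fri reg 8 h 0 min / OT 0 h 9 min.
Totals: regular 32 h 0 min, overtime 5 h 34 min.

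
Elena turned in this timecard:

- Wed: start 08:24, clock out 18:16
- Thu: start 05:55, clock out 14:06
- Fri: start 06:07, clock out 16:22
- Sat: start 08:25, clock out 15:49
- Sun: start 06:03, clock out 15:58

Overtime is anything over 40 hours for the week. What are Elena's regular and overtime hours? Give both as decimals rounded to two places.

Wed: 08:24–18:16 = 9 h 52 min
Thu: 05:55–14:06 = 8 h 11 min
Fri: 06:07–16:22 = 10 h 15 min
Sat: 08:25–15:49 = 7 h 24 min
Sun: 06:03–15:58 = 9 h 55 min
Total worked: 45 h 37 min = 45.62 h.
Threshold 40 h → overtime 5 h 37 min, regular 40 h 0 min.

Regular 40.00 hours, overtime 5.62 hours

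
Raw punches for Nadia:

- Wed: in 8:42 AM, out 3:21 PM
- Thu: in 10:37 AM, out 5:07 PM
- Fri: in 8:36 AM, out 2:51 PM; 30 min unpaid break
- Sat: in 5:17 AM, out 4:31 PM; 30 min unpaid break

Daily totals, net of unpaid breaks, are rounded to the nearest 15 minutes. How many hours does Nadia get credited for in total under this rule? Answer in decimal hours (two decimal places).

Wed: 8:42 AM–3:21 PM = 6 h 39 min → rounds to 6 h 45 min
Thu: 10:37 AM–5:07 PM = 6 h 30 min → rounds to 6 h 30 min
Fri: 8:36 AM–2:51 PM = 6 h 15 min − 30 min = 5 h 45 min → rounds to 5 h 45 min
Sat: 5:17 AM–4:31 PM = 11 h 14 min − 30 min = 10 h 44 min → rounds to 10 h 45 min
Total credited: 29 h 45 min.

29.75 hours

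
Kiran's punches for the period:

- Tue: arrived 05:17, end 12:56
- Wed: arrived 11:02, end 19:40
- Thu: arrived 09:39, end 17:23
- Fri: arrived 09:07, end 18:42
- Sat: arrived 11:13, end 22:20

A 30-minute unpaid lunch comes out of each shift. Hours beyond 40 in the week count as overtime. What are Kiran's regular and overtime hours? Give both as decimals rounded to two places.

Regular 40.00 hours, overtime 2.22 hours

Tue: 05:17–12:56 = 7 h 39 min; less 30 min break → 7 h 9 min
Wed: 11:02–19:40 = 8 h 38 min; less 30 min break → 8 h 8 min
Thu: 09:39–17:23 = 7 h 44 min; less 30 min break → 7 h 14 min
Fri: 09:07–18:42 = 9 h 35 min; less 30 min break → 9 h 5 min
Sat: 11:13–22:20 = 11 h 7 min; less 30 min break → 10 h 37 min
Total worked: 42 h 13 min = 42.22 h.
Threshold 40 h → overtime 2 h 13 min, regular 40 h 0 min.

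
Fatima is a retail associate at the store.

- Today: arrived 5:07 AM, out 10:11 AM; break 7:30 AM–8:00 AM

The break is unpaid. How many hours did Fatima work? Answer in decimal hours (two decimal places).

Today: 5:07 AM–10:11 AM = 5 h 4 min; less 30 min break → 4 h 34 min

4.57 hours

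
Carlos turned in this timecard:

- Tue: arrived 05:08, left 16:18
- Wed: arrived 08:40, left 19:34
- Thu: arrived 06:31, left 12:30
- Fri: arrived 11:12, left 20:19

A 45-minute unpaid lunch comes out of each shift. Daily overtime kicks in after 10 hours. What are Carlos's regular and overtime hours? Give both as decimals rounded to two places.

Tue: 05:08–16:18 = 11 h 10 min; less 45 min break → 10 h 25 min
Wed: 08:40–19:34 = 10 h 54 min; less 45 min break → 10 h 9 min
Thu: 06:31–12:30 = 5 h 59 min; less 45 min break → 5 h 14 min
Fri: 11:12–20:19 = 9 h 7 min; less 45 min break → 8 h 22 min
Tue reg 10 h 0 min / OT 0 h 25 min; Wed reg 10 h 0 min / OT 0 h 9 min; Thu reg 5 h 14 min / OT 0 h 0 min; Fri reg 8 h 22 min / OT 0 h 0 min.
Totals: regular 33 h 36 min, overtime 0 h 34 min.

Regular 33.60 hours, overtime 0.57 hours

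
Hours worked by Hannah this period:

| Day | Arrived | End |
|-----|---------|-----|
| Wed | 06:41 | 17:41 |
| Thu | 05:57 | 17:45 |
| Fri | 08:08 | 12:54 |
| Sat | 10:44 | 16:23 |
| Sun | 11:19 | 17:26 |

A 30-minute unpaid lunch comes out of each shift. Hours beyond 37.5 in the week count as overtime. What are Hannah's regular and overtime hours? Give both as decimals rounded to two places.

Wed: 06:41–17:41 = 11 h 0 min; less 30 min break → 10 h 30 min
Thu: 05:57–17:45 = 11 h 48 min; less 30 min break → 11 h 18 min
Fri: 08:08–12:54 = 4 h 46 min; less 30 min break → 4 h 16 min
Sat: 10:44–16:23 = 5 h 39 min; less 30 min break → 5 h 9 min
Sun: 11:19–17:26 = 6 h 7 min; less 30 min break → 5 h 37 min
Total worked: 36 h 50 min = 36.83 h.
Threshold 37.5 h → overtime 0 h 0 min, regular 36 h 50 min.

Regular 36.83 hours, overtime 0.00 hours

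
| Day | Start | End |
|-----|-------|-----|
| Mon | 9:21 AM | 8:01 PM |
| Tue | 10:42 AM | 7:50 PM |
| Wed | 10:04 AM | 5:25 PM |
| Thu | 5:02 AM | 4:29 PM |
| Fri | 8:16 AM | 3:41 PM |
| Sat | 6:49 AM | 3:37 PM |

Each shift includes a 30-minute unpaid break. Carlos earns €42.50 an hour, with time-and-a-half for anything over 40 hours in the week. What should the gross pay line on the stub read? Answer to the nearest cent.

€2453.31

Mon: 9:21 AM–8:01 PM = 10 h 40 min; less 30 min break → 10 h 10 min
Tue: 10:42 AM–7:50 PM = 9 h 8 min; less 30 min break → 8 h 38 min
Wed: 10:04 AM–5:25 PM = 7 h 21 min; less 30 min break → 6 h 51 min
Thu: 5:02 AM–4:29 PM = 11 h 27 min; less 30 min break → 10 h 57 min
Fri: 8:16 AM–3:41 PM = 7 h 25 min; less 30 min break → 6 h 55 min
Sat: 6:49 AM–3:37 PM = 8 h 48 min; less 30 min break → 8 h 18 min
Total worked: 51 h 49 min = 3109 min.
Regular 40 h 0 min = 2400 min at €42.50/h; overtime 11 h 49 min = 709 min at €63.75/h.
Pay = (2400 × €42.50 + 709 × €63.75) ÷ 60 = €2453.31.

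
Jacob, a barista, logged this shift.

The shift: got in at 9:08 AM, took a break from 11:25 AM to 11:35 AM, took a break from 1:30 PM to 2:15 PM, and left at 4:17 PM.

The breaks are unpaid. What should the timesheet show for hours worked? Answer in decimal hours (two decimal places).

The shift: 9:08 AM–4:17 PM = 7 h 9 min; less 55 min break → 6 h 14 min

6.23 hours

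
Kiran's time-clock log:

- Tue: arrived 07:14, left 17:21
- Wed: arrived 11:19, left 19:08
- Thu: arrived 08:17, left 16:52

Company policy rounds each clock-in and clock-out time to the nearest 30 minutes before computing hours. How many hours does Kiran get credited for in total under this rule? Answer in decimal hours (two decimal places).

Tue: in 07:14→07:00, out 17:21→17:30; 10 h 30 min
Wed: in 11:19→11:30, out 19:08→19:00; 7 h 30 min
Thu: in 08:17→08:30, out 16:52→17:00; 8 h 30 min
Total credited: 26 h 30 min.

26.50 hours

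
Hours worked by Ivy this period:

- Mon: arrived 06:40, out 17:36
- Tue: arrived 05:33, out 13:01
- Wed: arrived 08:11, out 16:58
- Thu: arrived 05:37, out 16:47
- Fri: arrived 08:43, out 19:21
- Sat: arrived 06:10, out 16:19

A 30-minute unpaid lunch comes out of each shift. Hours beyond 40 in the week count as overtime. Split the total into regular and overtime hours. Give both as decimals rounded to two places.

Mon: 06:40–17:36 = 10 h 56 min; less 30 min break → 10 h 26 min
Tue: 05:33–13:01 = 7 h 28 min; less 30 min break → 6 h 58 min
Wed: 08:11–16:58 = 8 h 47 min; less 30 min break → 8 h 17 min
Thu: 05:37–16:47 = 11 h 10 min; less 30 min break → 10 h 40 min
Fri: 08:43–19:21 = 10 h 38 min; less 30 min break → 10 h 8 min
Sat: 06:10–16:19 = 10 h 9 min; less 30 min break → 9 h 39 min
Total worked: 56 h 8 min = 56.13 h.
Threshold 40 h → overtime 16 h 8 min, regular 40 h 0 min.

Regular 40.00 hours, overtime 16.13 hours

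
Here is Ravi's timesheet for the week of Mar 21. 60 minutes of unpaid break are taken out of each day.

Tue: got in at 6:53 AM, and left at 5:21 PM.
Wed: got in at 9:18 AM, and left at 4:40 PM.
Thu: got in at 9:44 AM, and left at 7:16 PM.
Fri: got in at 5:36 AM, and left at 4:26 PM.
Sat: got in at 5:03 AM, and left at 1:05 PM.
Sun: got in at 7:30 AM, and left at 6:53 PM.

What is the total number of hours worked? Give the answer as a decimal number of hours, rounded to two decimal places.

51.62 hours

Tue: 6:53 AM–5:21 PM = 10 h 28 min; less 60 min break → 9 h 28 min
Wed: 9:18 AM–4:40 PM = 7 h 22 min; less 60 min break → 6 h 22 min
Thu: 9:44 AM–7:16 PM = 9 h 32 min; less 60 min break → 8 h 32 min
Fri: 5:36 AM–4:26 PM = 10 h 50 min; less 60 min break → 9 h 50 min
Sat: 5:03 AM–1:05 PM = 8 h 2 min; less 60 min break → 7 h 2 min
Sun: 7:30 AM–6:53 PM = 11 h 23 min; less 60 min break → 10 h 23 min
Total: 9 h 28 min + 6 h 22 min + 8 h 32 min + 9 h 50 min + 7 h 2 min + 10 h 23 min = 51 h 37 min.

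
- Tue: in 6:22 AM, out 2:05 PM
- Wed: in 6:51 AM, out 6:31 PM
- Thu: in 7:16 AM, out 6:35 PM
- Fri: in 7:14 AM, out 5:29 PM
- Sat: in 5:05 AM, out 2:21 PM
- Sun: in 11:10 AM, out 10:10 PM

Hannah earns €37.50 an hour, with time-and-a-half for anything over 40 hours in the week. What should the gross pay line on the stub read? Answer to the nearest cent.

€2693.44

Tue: 6:22 AM–2:05 PM = 7 h 43 min
Wed: 6:51 AM–6:31 PM = 11 h 40 min
Thu: 7:16 AM–6:35 PM = 11 h 19 min
Fri: 7:14 AM–5:29 PM = 10 h 15 min
Sat: 5:05 AM–2:21 PM = 9 h 16 min
Sun: 11:10 AM–10:10 PM = 11 h 0 min
Total worked: 61 h 13 min = 3673 min.
Regular 40 h 0 min = 2400 min at €37.50/h; overtime 21 h 13 min = 1273 min at €56.25/h.
Pay = (2400 × €37.50 + 1273 × €56.25) ÷ 60 = €2693.44.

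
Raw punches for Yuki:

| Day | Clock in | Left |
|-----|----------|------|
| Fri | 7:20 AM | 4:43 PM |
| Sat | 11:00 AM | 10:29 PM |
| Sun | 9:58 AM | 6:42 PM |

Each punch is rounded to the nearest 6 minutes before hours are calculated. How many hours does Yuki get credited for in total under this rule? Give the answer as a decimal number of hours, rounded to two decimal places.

Fri: in 7:20 AM→7:18 AM, out 4:43 PM→4:42 PM; 9 h 24 min
Sat: in 11:00 AM→11:00 AM, out 10:29 PM→10:30 PM; 11 h 30 min
Sun: in 9:58 AM→10:00 AM, out 6:42 PM→6:42 PM; 8 h 42 min
Total credited: 29 h 36 min.

29.60 hours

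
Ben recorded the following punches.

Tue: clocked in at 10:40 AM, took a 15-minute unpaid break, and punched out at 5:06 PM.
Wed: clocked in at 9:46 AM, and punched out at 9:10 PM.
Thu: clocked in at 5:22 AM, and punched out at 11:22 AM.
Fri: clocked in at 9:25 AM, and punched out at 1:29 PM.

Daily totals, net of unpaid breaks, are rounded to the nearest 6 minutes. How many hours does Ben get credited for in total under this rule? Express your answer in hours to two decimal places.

Tue: 10:40 AM–5:06 PM = 6 h 26 min − 15 min = 6 h 11 min → rounds to 6 h 12 min
Wed: 9:46 AM–9:10 PM = 11 h 24 min → rounds to 11 h 24 min
Thu: 5:22 AM–11:22 AM = 6 h 0 min → rounds to 6 h 0 min
Fri: 9:25 AM–1:29 PM = 4 h 4 min → rounds to 4 h 6 min
Total credited: 27 h 42 min.

27.70 hours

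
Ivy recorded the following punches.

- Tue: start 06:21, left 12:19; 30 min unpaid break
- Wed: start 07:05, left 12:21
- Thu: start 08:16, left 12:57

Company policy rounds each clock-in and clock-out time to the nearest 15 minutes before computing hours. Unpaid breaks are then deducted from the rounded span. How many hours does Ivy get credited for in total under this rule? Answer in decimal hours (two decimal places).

Tue: in 06:21→06:15, out 12:19→12:15; 6 h 0 min − 30 min = 5 h 30 min
Wed: in 07:05→07:00, out 12:21→12:15; 5 h 15 min
Thu: in 08:16→08:15, out 12:57→13:00; 4 h 45 min
Total credited: 15 h 30 min.

15.50 hours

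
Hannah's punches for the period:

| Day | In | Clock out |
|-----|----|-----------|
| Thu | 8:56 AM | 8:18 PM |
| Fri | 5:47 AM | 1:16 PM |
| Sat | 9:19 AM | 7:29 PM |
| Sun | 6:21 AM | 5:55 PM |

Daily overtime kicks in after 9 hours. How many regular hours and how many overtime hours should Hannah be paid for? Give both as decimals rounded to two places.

Regular 34.48 hours, overtime 6.10 hours

Thu: 8:56 AM–8:18 PM = 11 h 22 min
Fri: 5:47 AM–1:16 PM = 7 h 29 min
Sat: 9:19 AM–7:29 PM = 10 h 10 min
Sun: 6:21 AM–5:55 PM = 11 h 34 min
Thu reg 9 h 0 min / OT 2 h 22 min; Fri reg 7 h 29 min / OT 0 h 0 min; Sat reg 9 h 0 min / OT 1 h 10 min; Sun reg 9 h 0 min / OT 2 h 34 min.
Totals: regular 34 h 29 min, overtime 6 h 6 min.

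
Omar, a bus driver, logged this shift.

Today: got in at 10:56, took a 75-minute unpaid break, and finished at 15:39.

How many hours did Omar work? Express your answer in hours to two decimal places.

3.47 hours

Today: 10:56–15:39 = 4 h 43 min; less 75 min break → 3 h 28 min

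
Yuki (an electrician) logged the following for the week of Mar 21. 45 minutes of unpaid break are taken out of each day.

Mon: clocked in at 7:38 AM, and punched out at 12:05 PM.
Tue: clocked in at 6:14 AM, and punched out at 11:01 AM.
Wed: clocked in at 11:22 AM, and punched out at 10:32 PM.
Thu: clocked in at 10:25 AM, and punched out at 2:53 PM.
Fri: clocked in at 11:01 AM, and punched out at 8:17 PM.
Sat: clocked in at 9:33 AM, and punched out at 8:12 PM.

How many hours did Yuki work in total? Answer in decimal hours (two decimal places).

Mon: 7:38 AM–12:05 PM = 4 h 27 min; less 45 min break → 3 h 42 min
Tue: 6:14 AM–11:01 AM = 4 h 47 min; less 45 min break → 4 h 2 min
Wed: 11:22 AM–10:32 PM = 11 h 10 min; less 45 min break → 10 h 25 min
Thu: 10:25 AM–2:53 PM = 4 h 28 min; less 45 min break → 3 h 43 min
Fri: 11:01 AM–8:17 PM = 9 h 16 min; less 45 min break → 8 h 31 min
Sat: 9:33 AM–8:12 PM = 10 h 39 min; less 45 min break → 9 h 54 min
Total: 3 h 42 min + 4 h 2 min + 10 h 25 min + 3 h 43 min + 8 h 31 min + 9 h 54 min = 40 h 17 min.

40.28 hours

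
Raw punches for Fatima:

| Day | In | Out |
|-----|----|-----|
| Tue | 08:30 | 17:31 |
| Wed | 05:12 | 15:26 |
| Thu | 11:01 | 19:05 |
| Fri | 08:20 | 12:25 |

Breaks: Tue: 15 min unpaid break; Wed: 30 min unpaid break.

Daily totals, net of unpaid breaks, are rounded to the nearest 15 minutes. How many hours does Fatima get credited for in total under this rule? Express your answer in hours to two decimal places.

30.50 hours

Tue: 08:30–17:31 = 9 h 1 min − 15 min = 8 h 46 min → rounds to 8 h 45 min
Wed: 05:12–15:26 = 10 h 14 min − 30 min = 9 h 44 min → rounds to 9 h 45 min
Thu: 11:01–19:05 = 8 h 4 min → rounds to 8 h 0 min
Fri: 08:20–12:25 = 4 h 5 min → rounds to 4 h 0 min
Total credited: 30 h 30 min.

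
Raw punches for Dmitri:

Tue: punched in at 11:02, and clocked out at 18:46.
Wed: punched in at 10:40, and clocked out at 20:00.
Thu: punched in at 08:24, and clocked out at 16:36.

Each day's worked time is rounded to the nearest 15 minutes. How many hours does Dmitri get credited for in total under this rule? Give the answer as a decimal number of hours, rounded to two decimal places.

25.25 hours

Tue: 11:02–18:46 = 7 h 44 min → rounds to 7 h 45 min
Wed: 10:40–20:00 = 9 h 20 min → rounds to 9 h 15 min
Thu: 08:24–16:36 = 8 h 12 min → rounds to 8 h 15 min
Total credited: 25 h 15 min.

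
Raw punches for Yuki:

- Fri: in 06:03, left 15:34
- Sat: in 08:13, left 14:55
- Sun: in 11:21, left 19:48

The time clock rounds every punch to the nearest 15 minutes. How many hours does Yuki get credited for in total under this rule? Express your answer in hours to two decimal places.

24.75 hours

Fri: in 06:03→06:00, out 15:34→15:30; 9 h 30 min
Sat: in 08:13→08:15, out 14:55→15:00; 6 h 45 min
Sun: in 11:21→11:15, out 19:48→19:45; 8 h 30 min
Total credited: 24 h 45 min.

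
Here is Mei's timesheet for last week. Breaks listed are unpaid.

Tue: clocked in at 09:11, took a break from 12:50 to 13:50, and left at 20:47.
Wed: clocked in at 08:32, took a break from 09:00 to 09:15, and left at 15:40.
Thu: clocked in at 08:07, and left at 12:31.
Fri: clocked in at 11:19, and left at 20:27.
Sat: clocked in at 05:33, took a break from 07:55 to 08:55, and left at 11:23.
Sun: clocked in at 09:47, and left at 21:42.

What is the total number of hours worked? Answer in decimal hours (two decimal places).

47.77 hours

Tue: 09:11–20:47 = 11 h 36 min; less 60 min break → 10 h 36 min
Wed: 08:32–15:40 = 7 h 8 min; less 15 min break → 6 h 53 min
Thu: 08:07–12:31 = 4 h 24 min
Fri: 11:19–20:27 = 9 h 8 min
Sat: 05:33–11:23 = 5 h 50 min; less 60 min break → 4 h 50 min
Sun: 09:47–21:42 = 11 h 55 min
Total: 10 h 36 min + 6 h 53 min + 4 h 24 min + 9 h 8 min + 4 h 50 min + 11 h 55 min = 47 h 46 min.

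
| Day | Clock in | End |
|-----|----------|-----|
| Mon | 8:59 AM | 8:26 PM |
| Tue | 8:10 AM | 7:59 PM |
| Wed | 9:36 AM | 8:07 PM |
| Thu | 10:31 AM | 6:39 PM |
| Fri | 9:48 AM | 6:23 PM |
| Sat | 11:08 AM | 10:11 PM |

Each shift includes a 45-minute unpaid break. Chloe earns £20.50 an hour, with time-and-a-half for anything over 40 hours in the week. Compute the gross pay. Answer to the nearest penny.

£1344.29

Mon: 8:59 AM–8:26 PM = 11 h 27 min; less 45 min break → 10 h 42 min
Tue: 8:10 AM–7:59 PM = 11 h 49 min; less 45 min break → 11 h 4 min
Wed: 9:36 AM–8:07 PM = 10 h 31 min; less 45 min break → 9 h 46 min
Thu: 10:31 AM–6:39 PM = 8 h 8 min; less 45 min break → 7 h 23 min
Fri: 9:48 AM–6:23 PM = 8 h 35 min; less 45 min break → 7 h 50 min
Sat: 11:08 AM–10:11 PM = 11 h 3 min; less 45 min break → 10 h 18 min
Total worked: 57 h 3 min = 3423 min.
Regular 40 h 0 min = 2400 min at £20.50/h; overtime 17 h 3 min = 1023 min at £30.75/h.
Pay = (2400 × £20.50 + 1023 × £30.75) ÷ 60 = £1344.29.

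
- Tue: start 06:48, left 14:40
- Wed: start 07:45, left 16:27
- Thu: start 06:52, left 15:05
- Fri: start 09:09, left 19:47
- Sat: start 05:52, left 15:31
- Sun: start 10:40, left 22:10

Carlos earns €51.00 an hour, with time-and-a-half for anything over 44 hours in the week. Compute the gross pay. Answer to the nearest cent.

Tue: 06:48–14:40 = 7 h 52 min
Wed: 07:45–16:27 = 8 h 42 min
Thu: 06:52–15:05 = 8 h 13 min
Fri: 09:09–19:47 = 10 h 38 min
Sat: 05:52–15:31 = 9 h 39 min
Sun: 10:40–22:10 = 11 h 30 min
Total worked: 56 h 34 min = 3394 min.
Regular 44 h 0 min = 2640 min at €51.00/h; overtime 12 h 34 min = 754 min at €76.50/h.
Pay = (2640 × €51.00 + 754 × €76.50) ÷ 60 = €3205.35.

€3205.35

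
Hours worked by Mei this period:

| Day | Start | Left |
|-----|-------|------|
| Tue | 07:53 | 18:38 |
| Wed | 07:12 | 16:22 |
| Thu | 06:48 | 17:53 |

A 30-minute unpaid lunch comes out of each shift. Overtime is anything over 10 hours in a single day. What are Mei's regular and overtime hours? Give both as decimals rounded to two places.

Regular 28.67 hours, overtime 0.83 hours

Tue: 07:53–18:38 = 10 h 45 min; less 30 min break → 10 h 15 min
Wed: 07:12–16:22 = 9 h 10 min; less 30 min break → 8 h 40 min
Thu: 06:48–17:53 = 11 h 5 min; less 30 min break → 10 h 35 min
Tue reg 10 h 0 min / OT 0 h 15 min; Wed reg 8 h 40 min / OT 0 h 0 min; Thu reg 10 h 0 min / OT 0 h 35 min.
Totals: regular 28 h 40 min, overtime 0 h 50 min.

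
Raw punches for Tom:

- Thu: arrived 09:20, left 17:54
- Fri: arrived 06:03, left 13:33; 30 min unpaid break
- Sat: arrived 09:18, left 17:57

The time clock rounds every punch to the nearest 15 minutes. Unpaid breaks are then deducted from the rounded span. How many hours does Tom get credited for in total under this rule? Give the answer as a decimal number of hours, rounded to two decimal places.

Thu: in 09:20→09:15, out 17:54→18:00; 8 h 45 min
Fri: in 06:03→06:00, out 13:33→13:30; 7 h 30 min − 30 min = 7 h 0 min
Sat: in 09:18→09:15, out 17:57→18:00; 8 h 45 min
Total credited: 24 h 30 min.

24.50 hours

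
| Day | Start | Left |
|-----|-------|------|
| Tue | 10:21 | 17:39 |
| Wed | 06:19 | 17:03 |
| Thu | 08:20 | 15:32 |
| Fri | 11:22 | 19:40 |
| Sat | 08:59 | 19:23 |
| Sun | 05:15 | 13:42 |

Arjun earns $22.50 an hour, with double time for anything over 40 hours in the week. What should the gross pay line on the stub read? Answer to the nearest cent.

$1457.25

Tue: 10:21–17:39 = 7 h 18 min
Wed: 06:19–17:03 = 10 h 44 min
Thu: 08:20–15:32 = 7 h 12 min
Fri: 11:22–19:40 = 8 h 18 min
Sat: 08:59–19:23 = 10 h 24 min
Sun: 05:15–13:42 = 8 h 27 min
Total worked: 52 h 23 min = 3143 min.
Regular 40 h 0 min = 2400 min at $22.50/h; overtime 12 h 23 min = 743 min at $45.00/h.
Pay = (2400 × $22.50 + 743 × $45.00) ÷ 60 = $1457.25.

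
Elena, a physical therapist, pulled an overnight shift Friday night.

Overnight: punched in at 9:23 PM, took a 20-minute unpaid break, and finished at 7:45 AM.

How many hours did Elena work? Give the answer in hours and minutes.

Overnight: 9:23 PM → midnight = 2 h 37 min; midnight → 7:45 AM = 7 h 45 min; span 10 h 22 min; less 20 min break → 10 h 2 min

10 h 2 min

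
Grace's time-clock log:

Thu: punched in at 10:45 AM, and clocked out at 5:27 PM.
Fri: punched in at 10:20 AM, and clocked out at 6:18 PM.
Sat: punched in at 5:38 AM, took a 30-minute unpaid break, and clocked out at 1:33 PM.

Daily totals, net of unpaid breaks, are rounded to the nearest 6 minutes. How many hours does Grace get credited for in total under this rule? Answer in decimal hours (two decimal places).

22.10 hours

Thu: 10:45 AM–5:27 PM = 6 h 42 min → rounds to 6 h 42 min
Fri: 10:20 AM–6:18 PM = 7 h 58 min → rounds to 8 h 0 min
Sat: 5:38 AM–1:33 PM = 7 h 55 min − 30 min = 7 h 25 min → rounds to 7 h 24 min
Total credited: 22 h 6 min.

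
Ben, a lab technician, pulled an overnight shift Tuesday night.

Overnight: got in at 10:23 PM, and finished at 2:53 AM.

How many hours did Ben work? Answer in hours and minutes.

4 h 30 min

Overnight: 10:23 PM → midnight = 1 h 37 min; midnight → 2:53 AM = 2 h 53 min; span 4 h 30 min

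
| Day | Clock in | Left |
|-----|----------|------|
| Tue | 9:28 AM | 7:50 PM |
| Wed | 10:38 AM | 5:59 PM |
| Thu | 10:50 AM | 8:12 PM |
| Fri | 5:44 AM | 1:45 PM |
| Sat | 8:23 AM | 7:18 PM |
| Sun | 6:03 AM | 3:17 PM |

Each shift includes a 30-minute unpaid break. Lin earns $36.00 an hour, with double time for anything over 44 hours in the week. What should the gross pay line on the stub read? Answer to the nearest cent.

$2178.00

Tue: 9:28 AM–7:50 PM = 10 h 22 min; less 30 min break → 9 h 52 min
Wed: 10:38 AM–5:59 PM = 7 h 21 min; less 30 min break → 6 h 51 min
Thu: 10:50 AM–8:12 PM = 9 h 22 min; less 30 min break → 8 h 52 min
Fri: 5:44 AM–1:45 PM = 8 h 1 min; less 30 min break → 7 h 31 min
Sat: 8:23 AM–7:18 PM = 10 h 55 min; less 30 min break → 10 h 25 min
Sun: 6:03 AM–3:17 PM = 9 h 14 min; less 30 min break → 8 h 44 min
Total worked: 52 h 15 min = 3135 min.
Regular 44 h 0 min = 2640 min at $36.00/h; overtime 8 h 15 min = 495 min at $72.00/h.
Pay = (2640 × $36.00 + 495 × $72.00) ÷ 60 = $2178.00.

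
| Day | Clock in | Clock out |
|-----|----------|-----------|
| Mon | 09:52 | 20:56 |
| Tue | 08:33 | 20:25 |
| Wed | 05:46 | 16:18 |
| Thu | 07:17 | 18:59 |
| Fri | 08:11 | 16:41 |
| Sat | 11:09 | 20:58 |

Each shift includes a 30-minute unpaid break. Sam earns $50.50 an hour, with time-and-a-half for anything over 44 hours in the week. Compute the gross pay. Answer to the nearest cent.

Mon: 09:52–20:56 = 11 h 4 min; less 30 min break → 10 h 34 min
Tue: 08:33–20:25 = 11 h 52 min; less 30 min break → 11 h 22 min
Wed: 05:46–16:18 = 10 h 32 min; less 30 min break → 10 h 2 min
Thu: 07:17–18:59 = 11 h 42 min; less 30 min break → 11 h 12 min
Fri: 08:11–16:41 = 8 h 30 min; less 30 min break → 8 h 0 min
Sat: 11:09–20:58 = 9 h 49 min; less 30 min break → 9 h 19 min
Total worked: 60 h 29 min = 3629 min.
Regular 44 h 0 min = 2640 min at $50.50/h; overtime 16 h 29 min = 989 min at $75.75/h.
Pay = (2640 × $50.50 + 989 × $75.75) ÷ 60 = $3470.61.

$3470.61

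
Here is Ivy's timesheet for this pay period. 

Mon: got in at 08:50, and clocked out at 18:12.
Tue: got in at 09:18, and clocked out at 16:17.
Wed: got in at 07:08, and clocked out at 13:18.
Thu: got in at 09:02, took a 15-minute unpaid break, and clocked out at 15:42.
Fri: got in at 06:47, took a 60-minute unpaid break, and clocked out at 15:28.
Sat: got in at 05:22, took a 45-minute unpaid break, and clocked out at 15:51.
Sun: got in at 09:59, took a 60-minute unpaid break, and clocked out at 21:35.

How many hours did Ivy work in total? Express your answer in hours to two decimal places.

Mon: 08:50–18:12 = 9 h 22 min
Tue: 09:18–16:17 = 6 h 59 min
Wed: 07:08–13:18 = 6 h 10 min
Thu: 09:02–15:42 = 6 h 40 min; less 15 min break → 6 h 25 min
Fri: 06:47–15:28 = 8 h 41 min; less 60 min break → 7 h 41 min
Sat: 05:22–15:51 = 10 h 29 min; less 45 min break → 9 h 44 min
Sun: 09:59–21:35 = 11 h 36 min; less 60 min break → 10 h 36 min
Total: 9 h 22 min + 6 h 59 min + 6 h 10 min + 6 h 25 min + 7 h 41 min + 9 h 44 min + 10 h 36 min = 56 h 57 min.

56.95 hours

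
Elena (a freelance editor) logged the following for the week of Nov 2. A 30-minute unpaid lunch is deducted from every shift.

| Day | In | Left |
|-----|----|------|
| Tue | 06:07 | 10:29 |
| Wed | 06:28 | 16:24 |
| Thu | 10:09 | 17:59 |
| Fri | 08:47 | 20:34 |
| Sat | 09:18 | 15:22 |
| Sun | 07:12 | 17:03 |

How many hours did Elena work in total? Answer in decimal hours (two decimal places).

Tue: 06:07–10:29 = 4 h 22 min; less 30 min break → 3 h 52 min
Wed: 06:28–16:24 = 9 h 56 min; less 30 min break → 9 h 26 min
Thu: 10:09–17:59 = 7 h 50 min; less 30 min break → 7 h 20 min
Fri: 08:47–20:34 = 11 h 47 min; less 30 min break → 11 h 17 min
Sat: 09:18–15:22 = 6 h 4 min; less 30 min break → 5 h 34 min
Sun: 07:12–17:03 = 9 h 51 min; less 30 min break → 9 h 21 min
Total: 3 h 52 min + 9 h 26 min + 7 h 20 min + 11 h 17 min + 5 h 34 min + 9 h 21 min = 46 h 50 min.

46.83 hours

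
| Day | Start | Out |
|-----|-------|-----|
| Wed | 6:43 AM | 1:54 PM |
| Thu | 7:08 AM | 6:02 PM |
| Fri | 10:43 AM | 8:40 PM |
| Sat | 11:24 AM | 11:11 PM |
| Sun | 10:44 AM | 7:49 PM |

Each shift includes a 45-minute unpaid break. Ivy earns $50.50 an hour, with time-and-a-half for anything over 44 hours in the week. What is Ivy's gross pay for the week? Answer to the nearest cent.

$2309.11

Wed: 6:43 AM–1:54 PM = 7 h 11 min; less 45 min break → 6 h 26 min
Thu: 7:08 AM–6:02 PM = 10 h 54 min; less 45 min break → 10 h 9 min
Fri: 10:43 AM–8:40 PM = 9 h 57 min; less 45 min break → 9 h 12 min
Sat: 11:24 AM–11:11 PM = 11 h 47 min; less 45 min break → 11 h 2 min
Sun: 10:44 AM–7:49 PM = 9 h 5 min; less 45 min break → 8 h 20 min
Total worked: 45 h 9 min = 2709 min.
Regular 44 h 0 min = 2640 min at $50.50/h; overtime 1 h 9 min = 69 min at $75.75/h.
Pay = (2640 × $50.50 + 69 × $75.75) ÷ 60 = $2309.11.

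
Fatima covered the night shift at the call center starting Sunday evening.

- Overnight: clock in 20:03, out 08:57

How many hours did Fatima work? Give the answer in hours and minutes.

12 h 54 min

Overnight: 20:03 → midnight = 3 h 57 min; midnight → 08:57 = 8 h 57 min; span 12 h 54 min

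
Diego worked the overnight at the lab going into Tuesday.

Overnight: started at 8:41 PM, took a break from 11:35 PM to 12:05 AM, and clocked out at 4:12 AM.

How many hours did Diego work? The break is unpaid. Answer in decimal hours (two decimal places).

7.02 hours

Overnight: 8:41 PM → midnight = 3 h 19 min; midnight → 4:12 AM = 4 h 12 min; span 7 h 31 min; less 30 min break → 7 h 1 min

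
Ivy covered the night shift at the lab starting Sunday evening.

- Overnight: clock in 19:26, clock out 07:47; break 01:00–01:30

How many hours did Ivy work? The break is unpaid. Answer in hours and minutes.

Overnight: 19:26 → midnight = 4 h 34 min; midnight → 07:47 = 7 h 47 min; span 12 h 21 min; less 30 min break → 11 h 51 min

11 h 51 min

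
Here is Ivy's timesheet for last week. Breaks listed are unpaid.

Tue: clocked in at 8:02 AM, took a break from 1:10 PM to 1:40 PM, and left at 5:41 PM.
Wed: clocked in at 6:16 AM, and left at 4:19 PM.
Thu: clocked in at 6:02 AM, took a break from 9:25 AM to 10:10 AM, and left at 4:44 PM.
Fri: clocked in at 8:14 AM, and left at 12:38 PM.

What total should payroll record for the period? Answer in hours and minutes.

33 h 33 min

Tue: 8:02 AM–5:41 PM = 9 h 39 min; less 30 min break → 9 h 9 min
Wed: 6:16 AM–4:19 PM = 10 h 3 min
Thu: 6:02 AM–4:44 PM = 10 h 42 min; less 45 min break → 9 h 57 min
Fri: 8:14 AM–12:38 PM = 4 h 24 min
Total: 9 h 9 min + 10 h 3 min + 9 h 57 min + 4 h 24 min = 33 h 33 min.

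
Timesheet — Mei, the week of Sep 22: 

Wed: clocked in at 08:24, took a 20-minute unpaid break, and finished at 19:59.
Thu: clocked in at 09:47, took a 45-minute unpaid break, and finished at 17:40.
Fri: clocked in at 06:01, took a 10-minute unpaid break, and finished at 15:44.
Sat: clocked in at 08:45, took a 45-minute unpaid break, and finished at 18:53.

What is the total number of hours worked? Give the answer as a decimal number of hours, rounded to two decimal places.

Wed: 08:24–19:59 = 11 h 35 min; less 20 min break → 11 h 15 min
Thu: 09:47–17:40 = 7 h 53 min; less 45 min break → 7 h 8 min
Fri: 06:01–15:44 = 9 h 43 min; less 10 min break → 9 h 33 min
Sat: 08:45–18:53 = 10 h 8 min; less 45 min break → 9 h 23 min
Total: 11 h 15 min + 7 h 8 min + 9 h 33 min + 9 h 23 min = 37 h 19 min.

37.32 hours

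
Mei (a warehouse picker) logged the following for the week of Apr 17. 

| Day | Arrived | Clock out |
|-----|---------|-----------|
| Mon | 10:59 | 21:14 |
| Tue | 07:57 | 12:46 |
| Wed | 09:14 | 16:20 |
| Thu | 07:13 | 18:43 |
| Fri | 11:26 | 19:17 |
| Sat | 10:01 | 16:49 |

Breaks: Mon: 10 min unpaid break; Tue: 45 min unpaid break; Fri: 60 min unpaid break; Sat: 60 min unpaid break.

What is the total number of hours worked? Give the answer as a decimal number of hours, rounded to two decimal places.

45.40 hours

Mon: 10:59–21:14 = 10 h 15 min; less 10 min break → 10 h 5 min
Tue: 07:57–12:46 = 4 h 49 min; less 45 min break → 4 h 4 min
Wed: 09:14–16:20 = 7 h 6 min
Thu: 07:13–18:43 = 11 h 30 min
Fri: 11:26–19:17 = 7 h 51 min; less 60 min break → 6 h 51 min
Sat: 10:01–16:49 = 6 h 48 min; less 60 min break → 5 h 48 min
Total: 10 h 5 min + 4 h 4 min + 7 h 6 min + 11 h 30 min + 6 h 51 min + 5 h 48 min = 45 h 24 min.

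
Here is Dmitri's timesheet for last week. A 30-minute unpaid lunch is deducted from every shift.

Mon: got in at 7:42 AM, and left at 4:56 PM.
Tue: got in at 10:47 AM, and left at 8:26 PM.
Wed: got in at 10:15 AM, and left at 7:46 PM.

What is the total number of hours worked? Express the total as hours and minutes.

26 h 54 min

Mon: 7:42 AM–4:56 PM = 9 h 14 min; less 30 min break → 8 h 44 min
Tue: 10:47 AM–8:26 PM = 9 h 39 min; less 30 min break → 9 h 9 min
Wed: 10:15 AM–7:46 PM = 9 h 31 min; less 30 min break → 9 h 1 min
Total: 8 h 44 min + 9 h 9 min + 9 h 1 min = 26 h 54 min.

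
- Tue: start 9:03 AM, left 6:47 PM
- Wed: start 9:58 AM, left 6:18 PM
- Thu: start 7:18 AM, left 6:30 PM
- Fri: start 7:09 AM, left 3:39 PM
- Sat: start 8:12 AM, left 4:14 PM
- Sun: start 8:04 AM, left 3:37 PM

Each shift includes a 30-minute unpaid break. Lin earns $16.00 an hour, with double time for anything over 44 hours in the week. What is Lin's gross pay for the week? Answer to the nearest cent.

$907.20

Tue: 9:03 AM–6:47 PM = 9 h 44 min; less 30 min break → 9 h 14 min
Wed: 9:58 AM–6:18 PM = 8 h 20 min; less 30 min break → 7 h 50 min
Thu: 7:18 AM–6:30 PM = 11 h 12 min; less 30 min break → 10 h 42 min
Fri: 7:09 AM–3:39 PM = 8 h 30 min; less 30 min break → 8 h 0 min
Sat: 8:12 AM–4:14 PM = 8 h 2 min; less 30 min break → 7 h 32 min
Sun: 8:04 AM–3:37 PM = 7 h 33 min; less 30 min break → 7 h 3 min
Total worked: 50 h 21 min = 3021 min.
Regular 44 h 0 min = 2640 min at $16.00/h; overtime 6 h 21 min = 381 min at $32.00/h.
Pay = (2640 × $16.00 + 381 × $32.00) ÷ 60 = $907.20.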